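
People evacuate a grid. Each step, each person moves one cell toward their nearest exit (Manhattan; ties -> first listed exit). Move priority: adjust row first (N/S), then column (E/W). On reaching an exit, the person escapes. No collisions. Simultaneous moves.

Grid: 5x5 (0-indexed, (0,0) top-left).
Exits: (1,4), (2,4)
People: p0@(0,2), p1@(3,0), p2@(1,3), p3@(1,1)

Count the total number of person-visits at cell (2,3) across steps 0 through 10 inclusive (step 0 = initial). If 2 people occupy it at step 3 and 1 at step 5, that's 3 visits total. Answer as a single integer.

Step 0: p0@(0,2) p1@(3,0) p2@(1,3) p3@(1,1) -> at (2,3): 0 [-], cum=0
Step 1: p0@(1,2) p1@(2,0) p2@ESC p3@(1,2) -> at (2,3): 0 [-], cum=0
Step 2: p0@(1,3) p1@(2,1) p2@ESC p3@(1,3) -> at (2,3): 0 [-], cum=0
Step 3: p0@ESC p1@(2,2) p2@ESC p3@ESC -> at (2,3): 0 [-], cum=0
Step 4: p0@ESC p1@(2,3) p2@ESC p3@ESC -> at (2,3): 1 [p1], cum=1
Step 5: p0@ESC p1@ESC p2@ESC p3@ESC -> at (2,3): 0 [-], cum=1
Total visits = 1

Answer: 1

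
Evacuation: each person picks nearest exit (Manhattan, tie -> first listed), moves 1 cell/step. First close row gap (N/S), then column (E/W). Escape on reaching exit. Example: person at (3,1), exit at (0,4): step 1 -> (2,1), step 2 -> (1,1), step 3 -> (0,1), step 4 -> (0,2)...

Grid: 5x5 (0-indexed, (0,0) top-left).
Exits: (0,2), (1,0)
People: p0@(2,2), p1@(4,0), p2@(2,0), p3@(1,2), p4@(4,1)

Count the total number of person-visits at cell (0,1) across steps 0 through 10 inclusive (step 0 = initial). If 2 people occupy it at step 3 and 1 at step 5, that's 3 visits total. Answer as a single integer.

Step 0: p0@(2,2) p1@(4,0) p2@(2,0) p3@(1,2) p4@(4,1) -> at (0,1): 0 [-], cum=0
Step 1: p0@(1,2) p1@(3,0) p2@ESC p3@ESC p4@(3,1) -> at (0,1): 0 [-], cum=0
Step 2: p0@ESC p1@(2,0) p2@ESC p3@ESC p4@(2,1) -> at (0,1): 0 [-], cum=0
Step 3: p0@ESC p1@ESC p2@ESC p3@ESC p4@(1,1) -> at (0,1): 0 [-], cum=0
Step 4: p0@ESC p1@ESC p2@ESC p3@ESC p4@ESC -> at (0,1): 0 [-], cum=0
Total visits = 0

Answer: 0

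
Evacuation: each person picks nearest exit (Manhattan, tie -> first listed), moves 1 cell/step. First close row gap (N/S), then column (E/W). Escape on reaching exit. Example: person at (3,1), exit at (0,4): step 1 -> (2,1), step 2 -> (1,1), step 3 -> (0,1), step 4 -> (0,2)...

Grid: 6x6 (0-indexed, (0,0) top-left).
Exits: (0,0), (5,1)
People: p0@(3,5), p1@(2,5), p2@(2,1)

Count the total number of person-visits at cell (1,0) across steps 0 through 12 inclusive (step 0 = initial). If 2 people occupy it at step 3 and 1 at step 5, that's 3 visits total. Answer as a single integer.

Answer: 0

Derivation:
Step 0: p0@(3,5) p1@(2,5) p2@(2,1) -> at (1,0): 0 [-], cum=0
Step 1: p0@(4,5) p1@(1,5) p2@(1,1) -> at (1,0): 0 [-], cum=0
Step 2: p0@(5,5) p1@(0,5) p2@(0,1) -> at (1,0): 0 [-], cum=0
Step 3: p0@(5,4) p1@(0,4) p2@ESC -> at (1,0): 0 [-], cum=0
Step 4: p0@(5,3) p1@(0,3) p2@ESC -> at (1,0): 0 [-], cum=0
Step 5: p0@(5,2) p1@(0,2) p2@ESC -> at (1,0): 0 [-], cum=0
Step 6: p0@ESC p1@(0,1) p2@ESC -> at (1,0): 0 [-], cum=0
Step 7: p0@ESC p1@ESC p2@ESC -> at (1,0): 0 [-], cum=0
Total visits = 0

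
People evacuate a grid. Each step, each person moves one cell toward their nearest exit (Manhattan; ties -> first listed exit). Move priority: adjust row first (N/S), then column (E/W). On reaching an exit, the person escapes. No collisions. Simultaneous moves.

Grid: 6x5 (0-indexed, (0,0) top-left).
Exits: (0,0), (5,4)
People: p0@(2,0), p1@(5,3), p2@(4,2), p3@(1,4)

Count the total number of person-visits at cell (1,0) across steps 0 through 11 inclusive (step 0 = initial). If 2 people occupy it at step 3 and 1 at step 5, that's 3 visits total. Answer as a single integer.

Step 0: p0@(2,0) p1@(5,3) p2@(4,2) p3@(1,4) -> at (1,0): 0 [-], cum=0
Step 1: p0@(1,0) p1@ESC p2@(5,2) p3@(2,4) -> at (1,0): 1 [p0], cum=1
Step 2: p0@ESC p1@ESC p2@(5,3) p3@(3,4) -> at (1,0): 0 [-], cum=1
Step 3: p0@ESC p1@ESC p2@ESC p3@(4,4) -> at (1,0): 0 [-], cum=1
Step 4: p0@ESC p1@ESC p2@ESC p3@ESC -> at (1,0): 0 [-], cum=1
Total visits = 1

Answer: 1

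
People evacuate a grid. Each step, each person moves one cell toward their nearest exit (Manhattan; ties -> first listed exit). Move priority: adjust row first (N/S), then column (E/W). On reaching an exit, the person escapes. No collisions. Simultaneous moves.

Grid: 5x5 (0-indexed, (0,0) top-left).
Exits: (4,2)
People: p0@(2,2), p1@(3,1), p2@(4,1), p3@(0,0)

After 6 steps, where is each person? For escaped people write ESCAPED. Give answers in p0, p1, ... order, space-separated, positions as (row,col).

Step 1: p0:(2,2)->(3,2) | p1:(3,1)->(4,1) | p2:(4,1)->(4,2)->EXIT | p3:(0,0)->(1,0)
Step 2: p0:(3,2)->(4,2)->EXIT | p1:(4,1)->(4,2)->EXIT | p2:escaped | p3:(1,0)->(2,0)
Step 3: p0:escaped | p1:escaped | p2:escaped | p3:(2,0)->(3,0)
Step 4: p0:escaped | p1:escaped | p2:escaped | p3:(3,0)->(4,0)
Step 5: p0:escaped | p1:escaped | p2:escaped | p3:(4,0)->(4,1)
Step 6: p0:escaped | p1:escaped | p2:escaped | p3:(4,1)->(4,2)->EXIT

ESCAPED ESCAPED ESCAPED ESCAPED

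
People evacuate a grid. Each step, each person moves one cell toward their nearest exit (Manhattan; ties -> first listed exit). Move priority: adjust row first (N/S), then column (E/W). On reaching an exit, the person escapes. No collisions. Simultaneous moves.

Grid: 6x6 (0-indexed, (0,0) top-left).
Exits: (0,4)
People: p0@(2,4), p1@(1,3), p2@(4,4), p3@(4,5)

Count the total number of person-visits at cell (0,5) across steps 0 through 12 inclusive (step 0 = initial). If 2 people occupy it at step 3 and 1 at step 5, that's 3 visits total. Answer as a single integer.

Answer: 1

Derivation:
Step 0: p0@(2,4) p1@(1,3) p2@(4,4) p3@(4,5) -> at (0,5): 0 [-], cum=0
Step 1: p0@(1,4) p1@(0,3) p2@(3,4) p3@(3,5) -> at (0,5): 0 [-], cum=0
Step 2: p0@ESC p1@ESC p2@(2,4) p3@(2,5) -> at (0,5): 0 [-], cum=0
Step 3: p0@ESC p1@ESC p2@(1,4) p3@(1,5) -> at (0,5): 0 [-], cum=0
Step 4: p0@ESC p1@ESC p2@ESC p3@(0,5) -> at (0,5): 1 [p3], cum=1
Step 5: p0@ESC p1@ESC p2@ESC p3@ESC -> at (0,5): 0 [-], cum=1
Total visits = 1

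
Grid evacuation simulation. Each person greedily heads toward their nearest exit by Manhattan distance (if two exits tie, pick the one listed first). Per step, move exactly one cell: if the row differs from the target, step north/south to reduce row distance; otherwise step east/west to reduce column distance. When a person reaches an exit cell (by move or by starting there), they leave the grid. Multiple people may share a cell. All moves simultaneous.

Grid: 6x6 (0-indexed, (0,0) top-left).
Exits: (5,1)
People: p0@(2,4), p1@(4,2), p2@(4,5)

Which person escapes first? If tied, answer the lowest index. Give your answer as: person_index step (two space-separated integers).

Step 1: p0:(2,4)->(3,4) | p1:(4,2)->(5,2) | p2:(4,5)->(5,5)
Step 2: p0:(3,4)->(4,4) | p1:(5,2)->(5,1)->EXIT | p2:(5,5)->(5,4)
Step 3: p0:(4,4)->(5,4) | p1:escaped | p2:(5,4)->(5,3)
Step 4: p0:(5,4)->(5,3) | p1:escaped | p2:(5,3)->(5,2)
Step 5: p0:(5,3)->(5,2) | p1:escaped | p2:(5,2)->(5,1)->EXIT
Step 6: p0:(5,2)->(5,1)->EXIT | p1:escaped | p2:escaped
Exit steps: [6, 2, 5]
First to escape: p1 at step 2

Answer: 1 2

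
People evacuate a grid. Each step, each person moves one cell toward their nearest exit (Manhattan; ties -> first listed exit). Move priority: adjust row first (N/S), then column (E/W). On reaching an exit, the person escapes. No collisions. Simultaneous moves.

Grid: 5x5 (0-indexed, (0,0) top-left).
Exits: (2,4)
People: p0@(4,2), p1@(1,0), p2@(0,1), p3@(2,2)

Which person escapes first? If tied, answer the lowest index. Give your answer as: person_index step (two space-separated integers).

Answer: 3 2

Derivation:
Step 1: p0:(4,2)->(3,2) | p1:(1,0)->(2,0) | p2:(0,1)->(1,1) | p3:(2,2)->(2,3)
Step 2: p0:(3,2)->(2,2) | p1:(2,0)->(2,1) | p2:(1,1)->(2,1) | p3:(2,3)->(2,4)->EXIT
Step 3: p0:(2,2)->(2,3) | p1:(2,1)->(2,2) | p2:(2,1)->(2,2) | p3:escaped
Step 4: p0:(2,3)->(2,4)->EXIT | p1:(2,2)->(2,3) | p2:(2,2)->(2,3) | p3:escaped
Step 5: p0:escaped | p1:(2,3)->(2,4)->EXIT | p2:(2,3)->(2,4)->EXIT | p3:escaped
Exit steps: [4, 5, 5, 2]
First to escape: p3 at step 2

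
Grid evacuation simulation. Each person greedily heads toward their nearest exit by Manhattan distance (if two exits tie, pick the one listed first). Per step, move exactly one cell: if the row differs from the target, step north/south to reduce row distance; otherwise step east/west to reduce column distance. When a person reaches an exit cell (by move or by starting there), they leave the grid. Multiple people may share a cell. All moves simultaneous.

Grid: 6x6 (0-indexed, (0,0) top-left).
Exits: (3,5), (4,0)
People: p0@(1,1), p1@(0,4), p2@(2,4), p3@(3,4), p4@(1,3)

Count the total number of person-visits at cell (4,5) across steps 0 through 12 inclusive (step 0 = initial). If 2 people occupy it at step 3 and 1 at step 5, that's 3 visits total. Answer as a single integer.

Step 0: p0@(1,1) p1@(0,4) p2@(2,4) p3@(3,4) p4@(1,3) -> at (4,5): 0 [-], cum=0
Step 1: p0@(2,1) p1@(1,4) p2@(3,4) p3@ESC p4@(2,3) -> at (4,5): 0 [-], cum=0
Step 2: p0@(3,1) p1@(2,4) p2@ESC p3@ESC p4@(3,3) -> at (4,5): 0 [-], cum=0
Step 3: p0@(4,1) p1@(3,4) p2@ESC p3@ESC p4@(3,4) -> at (4,5): 0 [-], cum=0
Step 4: p0@ESC p1@ESC p2@ESC p3@ESC p4@ESC -> at (4,5): 0 [-], cum=0
Total visits = 0

Answer: 0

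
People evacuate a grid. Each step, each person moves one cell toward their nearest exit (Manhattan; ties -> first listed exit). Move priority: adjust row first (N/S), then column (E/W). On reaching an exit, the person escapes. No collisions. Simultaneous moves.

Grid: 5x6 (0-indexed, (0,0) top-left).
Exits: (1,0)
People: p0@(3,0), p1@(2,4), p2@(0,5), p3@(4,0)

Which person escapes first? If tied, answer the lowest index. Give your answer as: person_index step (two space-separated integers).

Step 1: p0:(3,0)->(2,0) | p1:(2,4)->(1,4) | p2:(0,5)->(1,5) | p3:(4,0)->(3,0)
Step 2: p0:(2,0)->(1,0)->EXIT | p1:(1,4)->(1,3) | p2:(1,5)->(1,4) | p3:(3,0)->(2,0)
Step 3: p0:escaped | p1:(1,3)->(1,2) | p2:(1,4)->(1,3) | p3:(2,0)->(1,0)->EXIT
Step 4: p0:escaped | p1:(1,2)->(1,1) | p2:(1,3)->(1,2) | p3:escaped
Step 5: p0:escaped | p1:(1,1)->(1,0)->EXIT | p2:(1,2)->(1,1) | p3:escaped
Step 6: p0:escaped | p1:escaped | p2:(1,1)->(1,0)->EXIT | p3:escaped
Exit steps: [2, 5, 6, 3]
First to escape: p0 at step 2

Answer: 0 2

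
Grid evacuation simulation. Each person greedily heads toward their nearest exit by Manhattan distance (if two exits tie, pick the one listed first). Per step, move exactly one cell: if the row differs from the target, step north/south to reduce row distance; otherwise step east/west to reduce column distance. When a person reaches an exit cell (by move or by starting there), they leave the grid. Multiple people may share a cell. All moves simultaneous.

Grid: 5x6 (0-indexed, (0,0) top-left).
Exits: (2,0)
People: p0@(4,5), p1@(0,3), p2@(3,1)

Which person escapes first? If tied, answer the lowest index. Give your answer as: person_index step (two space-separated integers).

Answer: 2 2

Derivation:
Step 1: p0:(4,5)->(3,5) | p1:(0,3)->(1,3) | p2:(3,1)->(2,1)
Step 2: p0:(3,5)->(2,5) | p1:(1,3)->(2,3) | p2:(2,1)->(2,0)->EXIT
Step 3: p0:(2,5)->(2,4) | p1:(2,3)->(2,2) | p2:escaped
Step 4: p0:(2,4)->(2,3) | p1:(2,2)->(2,1) | p2:escaped
Step 5: p0:(2,3)->(2,2) | p1:(2,1)->(2,0)->EXIT | p2:escaped
Step 6: p0:(2,2)->(2,1) | p1:escaped | p2:escaped
Step 7: p0:(2,1)->(2,0)->EXIT | p1:escaped | p2:escaped
Exit steps: [7, 5, 2]
First to escape: p2 at step 2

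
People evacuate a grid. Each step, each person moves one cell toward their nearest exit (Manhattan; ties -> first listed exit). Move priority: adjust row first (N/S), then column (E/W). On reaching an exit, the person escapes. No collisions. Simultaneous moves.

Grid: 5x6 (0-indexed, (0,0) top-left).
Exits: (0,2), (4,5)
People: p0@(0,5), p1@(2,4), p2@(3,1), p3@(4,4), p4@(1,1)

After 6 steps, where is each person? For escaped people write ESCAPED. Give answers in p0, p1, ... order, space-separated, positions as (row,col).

Step 1: p0:(0,5)->(0,4) | p1:(2,4)->(3,4) | p2:(3,1)->(2,1) | p3:(4,4)->(4,5)->EXIT | p4:(1,1)->(0,1)
Step 2: p0:(0,4)->(0,3) | p1:(3,4)->(4,4) | p2:(2,1)->(1,1) | p3:escaped | p4:(0,1)->(0,2)->EXIT
Step 3: p0:(0,3)->(0,2)->EXIT | p1:(4,4)->(4,5)->EXIT | p2:(1,1)->(0,1) | p3:escaped | p4:escaped
Step 4: p0:escaped | p1:escaped | p2:(0,1)->(0,2)->EXIT | p3:escaped | p4:escaped

ESCAPED ESCAPED ESCAPED ESCAPED ESCAPED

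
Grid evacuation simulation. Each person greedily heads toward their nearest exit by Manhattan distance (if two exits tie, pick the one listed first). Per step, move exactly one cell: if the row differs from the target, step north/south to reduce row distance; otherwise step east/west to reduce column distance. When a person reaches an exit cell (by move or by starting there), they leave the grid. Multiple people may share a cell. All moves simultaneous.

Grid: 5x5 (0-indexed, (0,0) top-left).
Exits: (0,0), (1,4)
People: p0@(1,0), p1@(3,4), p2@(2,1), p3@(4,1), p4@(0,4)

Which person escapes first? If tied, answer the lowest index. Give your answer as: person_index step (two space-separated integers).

Step 1: p0:(1,0)->(0,0)->EXIT | p1:(3,4)->(2,4) | p2:(2,1)->(1,1) | p3:(4,1)->(3,1) | p4:(0,4)->(1,4)->EXIT
Step 2: p0:escaped | p1:(2,4)->(1,4)->EXIT | p2:(1,1)->(0,1) | p3:(3,1)->(2,1) | p4:escaped
Step 3: p0:escaped | p1:escaped | p2:(0,1)->(0,0)->EXIT | p3:(2,1)->(1,1) | p4:escaped
Step 4: p0:escaped | p1:escaped | p2:escaped | p3:(1,1)->(0,1) | p4:escaped
Step 5: p0:escaped | p1:escaped | p2:escaped | p3:(0,1)->(0,0)->EXIT | p4:escaped
Exit steps: [1, 2, 3, 5, 1]
First to escape: p0 at step 1

Answer: 0 1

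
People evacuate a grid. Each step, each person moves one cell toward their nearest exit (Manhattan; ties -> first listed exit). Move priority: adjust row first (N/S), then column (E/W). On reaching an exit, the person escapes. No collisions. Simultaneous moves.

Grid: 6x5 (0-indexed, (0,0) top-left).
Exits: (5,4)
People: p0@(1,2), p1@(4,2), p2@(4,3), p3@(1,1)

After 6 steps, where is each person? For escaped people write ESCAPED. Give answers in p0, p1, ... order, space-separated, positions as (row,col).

Step 1: p0:(1,2)->(2,2) | p1:(4,2)->(5,2) | p2:(4,3)->(5,3) | p3:(1,1)->(2,1)
Step 2: p0:(2,2)->(3,2) | p1:(5,2)->(5,3) | p2:(5,3)->(5,4)->EXIT | p3:(2,1)->(3,1)
Step 3: p0:(3,2)->(4,2) | p1:(5,3)->(5,4)->EXIT | p2:escaped | p3:(3,1)->(4,1)
Step 4: p0:(4,2)->(5,2) | p1:escaped | p2:escaped | p3:(4,1)->(5,1)
Step 5: p0:(5,2)->(5,3) | p1:escaped | p2:escaped | p3:(5,1)->(5,2)
Step 6: p0:(5,3)->(5,4)->EXIT | p1:escaped | p2:escaped | p3:(5,2)->(5,3)

ESCAPED ESCAPED ESCAPED (5,3)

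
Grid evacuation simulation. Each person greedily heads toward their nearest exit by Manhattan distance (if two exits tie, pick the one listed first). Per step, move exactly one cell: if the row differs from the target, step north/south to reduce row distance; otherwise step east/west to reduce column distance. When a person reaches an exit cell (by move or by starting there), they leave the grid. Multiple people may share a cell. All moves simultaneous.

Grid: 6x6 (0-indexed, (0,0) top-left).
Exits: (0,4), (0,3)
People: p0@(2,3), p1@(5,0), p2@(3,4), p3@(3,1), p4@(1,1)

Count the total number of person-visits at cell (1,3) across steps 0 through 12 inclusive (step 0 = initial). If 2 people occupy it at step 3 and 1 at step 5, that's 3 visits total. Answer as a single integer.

Answer: 1

Derivation:
Step 0: p0@(2,3) p1@(5,0) p2@(3,4) p3@(3,1) p4@(1,1) -> at (1,3): 0 [-], cum=0
Step 1: p0@(1,3) p1@(4,0) p2@(2,4) p3@(2,1) p4@(0,1) -> at (1,3): 1 [p0], cum=1
Step 2: p0@ESC p1@(3,0) p2@(1,4) p3@(1,1) p4@(0,2) -> at (1,3): 0 [-], cum=1
Step 3: p0@ESC p1@(2,0) p2@ESC p3@(0,1) p4@ESC -> at (1,3): 0 [-], cum=1
Step 4: p0@ESC p1@(1,0) p2@ESC p3@(0,2) p4@ESC -> at (1,3): 0 [-], cum=1
Step 5: p0@ESC p1@(0,0) p2@ESC p3@ESC p4@ESC -> at (1,3): 0 [-], cum=1
Step 6: p0@ESC p1@(0,1) p2@ESC p3@ESC p4@ESC -> at (1,3): 0 [-], cum=1
Step 7: p0@ESC p1@(0,2) p2@ESC p3@ESC p4@ESC -> at (1,3): 0 [-], cum=1
Step 8: p0@ESC p1@ESC p2@ESC p3@ESC p4@ESC -> at (1,3): 0 [-], cum=1
Total visits = 1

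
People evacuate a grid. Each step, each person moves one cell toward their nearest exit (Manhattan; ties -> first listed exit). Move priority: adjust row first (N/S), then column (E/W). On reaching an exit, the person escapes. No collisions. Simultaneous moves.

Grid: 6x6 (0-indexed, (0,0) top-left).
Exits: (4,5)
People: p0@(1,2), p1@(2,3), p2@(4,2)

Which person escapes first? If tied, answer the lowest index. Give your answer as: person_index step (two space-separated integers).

Answer: 2 3

Derivation:
Step 1: p0:(1,2)->(2,2) | p1:(2,3)->(3,3) | p2:(4,2)->(4,3)
Step 2: p0:(2,2)->(3,2) | p1:(3,3)->(4,3) | p2:(4,3)->(4,4)
Step 3: p0:(3,2)->(4,2) | p1:(4,3)->(4,4) | p2:(4,4)->(4,5)->EXIT
Step 4: p0:(4,2)->(4,3) | p1:(4,4)->(4,5)->EXIT | p2:escaped
Step 5: p0:(4,3)->(4,4) | p1:escaped | p2:escaped
Step 6: p0:(4,4)->(4,5)->EXIT | p1:escaped | p2:escaped
Exit steps: [6, 4, 3]
First to escape: p2 at step 3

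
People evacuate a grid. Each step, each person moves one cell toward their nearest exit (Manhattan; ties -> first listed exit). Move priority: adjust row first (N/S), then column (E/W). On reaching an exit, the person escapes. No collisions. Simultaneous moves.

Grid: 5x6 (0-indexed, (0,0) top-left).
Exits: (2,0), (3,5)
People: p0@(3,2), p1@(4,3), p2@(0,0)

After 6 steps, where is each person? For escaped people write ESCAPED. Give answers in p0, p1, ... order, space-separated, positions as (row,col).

Step 1: p0:(3,2)->(2,2) | p1:(4,3)->(3,3) | p2:(0,0)->(1,0)
Step 2: p0:(2,2)->(2,1) | p1:(3,3)->(3,4) | p2:(1,0)->(2,0)->EXIT
Step 3: p0:(2,1)->(2,0)->EXIT | p1:(3,4)->(3,5)->EXIT | p2:escaped

ESCAPED ESCAPED ESCAPED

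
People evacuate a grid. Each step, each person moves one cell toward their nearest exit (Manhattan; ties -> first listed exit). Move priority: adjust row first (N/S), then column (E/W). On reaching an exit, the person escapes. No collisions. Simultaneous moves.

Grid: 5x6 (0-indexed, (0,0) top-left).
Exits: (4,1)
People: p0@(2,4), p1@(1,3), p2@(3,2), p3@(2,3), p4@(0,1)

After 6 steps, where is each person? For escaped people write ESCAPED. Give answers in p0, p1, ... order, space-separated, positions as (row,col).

Step 1: p0:(2,4)->(3,4) | p1:(1,3)->(2,3) | p2:(3,2)->(4,2) | p3:(2,3)->(3,3) | p4:(0,1)->(1,1)
Step 2: p0:(3,4)->(4,4) | p1:(2,3)->(3,3) | p2:(4,2)->(4,1)->EXIT | p3:(3,3)->(4,3) | p4:(1,1)->(2,1)
Step 3: p0:(4,4)->(4,3) | p1:(3,3)->(4,3) | p2:escaped | p3:(4,3)->(4,2) | p4:(2,1)->(3,1)
Step 4: p0:(4,3)->(4,2) | p1:(4,3)->(4,2) | p2:escaped | p3:(4,2)->(4,1)->EXIT | p4:(3,1)->(4,1)->EXIT
Step 5: p0:(4,2)->(4,1)->EXIT | p1:(4,2)->(4,1)->EXIT | p2:escaped | p3:escaped | p4:escaped

ESCAPED ESCAPED ESCAPED ESCAPED ESCAPED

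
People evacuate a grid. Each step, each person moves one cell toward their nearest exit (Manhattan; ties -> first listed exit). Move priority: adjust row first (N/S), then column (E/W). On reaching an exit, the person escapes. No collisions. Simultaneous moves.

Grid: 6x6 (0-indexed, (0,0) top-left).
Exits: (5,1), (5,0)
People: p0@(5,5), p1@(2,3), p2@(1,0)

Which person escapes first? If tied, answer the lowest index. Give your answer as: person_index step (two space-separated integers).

Step 1: p0:(5,5)->(5,4) | p1:(2,3)->(3,3) | p2:(1,0)->(2,0)
Step 2: p0:(5,4)->(5,3) | p1:(3,3)->(4,3) | p2:(2,0)->(3,0)
Step 3: p0:(5,3)->(5,2) | p1:(4,3)->(5,3) | p2:(3,0)->(4,0)
Step 4: p0:(5,2)->(5,1)->EXIT | p1:(5,3)->(5,2) | p2:(4,0)->(5,0)->EXIT
Step 5: p0:escaped | p1:(5,2)->(5,1)->EXIT | p2:escaped
Exit steps: [4, 5, 4]
First to escape: p0 at step 4

Answer: 0 4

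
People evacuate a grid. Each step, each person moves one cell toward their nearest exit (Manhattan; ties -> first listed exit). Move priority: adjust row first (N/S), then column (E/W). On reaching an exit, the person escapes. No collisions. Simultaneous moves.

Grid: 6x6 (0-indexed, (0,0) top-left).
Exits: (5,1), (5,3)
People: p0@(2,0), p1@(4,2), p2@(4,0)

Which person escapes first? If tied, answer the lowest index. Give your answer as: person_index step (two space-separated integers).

Step 1: p0:(2,0)->(3,0) | p1:(4,2)->(5,2) | p2:(4,0)->(5,0)
Step 2: p0:(3,0)->(4,0) | p1:(5,2)->(5,1)->EXIT | p2:(5,0)->(5,1)->EXIT
Step 3: p0:(4,0)->(5,0) | p1:escaped | p2:escaped
Step 4: p0:(5,0)->(5,1)->EXIT | p1:escaped | p2:escaped
Exit steps: [4, 2, 2]
First to escape: p1 at step 2

Answer: 1 2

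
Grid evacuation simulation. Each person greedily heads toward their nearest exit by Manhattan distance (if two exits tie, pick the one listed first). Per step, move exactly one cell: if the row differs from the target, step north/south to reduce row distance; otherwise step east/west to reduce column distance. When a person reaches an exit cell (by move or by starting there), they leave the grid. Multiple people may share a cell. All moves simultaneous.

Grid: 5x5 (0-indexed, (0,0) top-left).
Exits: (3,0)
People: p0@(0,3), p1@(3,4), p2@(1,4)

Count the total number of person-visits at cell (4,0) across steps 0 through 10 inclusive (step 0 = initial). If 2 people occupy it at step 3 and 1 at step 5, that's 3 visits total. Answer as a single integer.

Step 0: p0@(0,3) p1@(3,4) p2@(1,4) -> at (4,0): 0 [-], cum=0
Step 1: p0@(1,3) p1@(3,3) p2@(2,4) -> at (4,0): 0 [-], cum=0
Step 2: p0@(2,3) p1@(3,2) p2@(3,4) -> at (4,0): 0 [-], cum=0
Step 3: p0@(3,3) p1@(3,1) p2@(3,3) -> at (4,0): 0 [-], cum=0
Step 4: p0@(3,2) p1@ESC p2@(3,2) -> at (4,0): 0 [-], cum=0
Step 5: p0@(3,1) p1@ESC p2@(3,1) -> at (4,0): 0 [-], cum=0
Step 6: p0@ESC p1@ESC p2@ESC -> at (4,0): 0 [-], cum=0
Total visits = 0

Answer: 0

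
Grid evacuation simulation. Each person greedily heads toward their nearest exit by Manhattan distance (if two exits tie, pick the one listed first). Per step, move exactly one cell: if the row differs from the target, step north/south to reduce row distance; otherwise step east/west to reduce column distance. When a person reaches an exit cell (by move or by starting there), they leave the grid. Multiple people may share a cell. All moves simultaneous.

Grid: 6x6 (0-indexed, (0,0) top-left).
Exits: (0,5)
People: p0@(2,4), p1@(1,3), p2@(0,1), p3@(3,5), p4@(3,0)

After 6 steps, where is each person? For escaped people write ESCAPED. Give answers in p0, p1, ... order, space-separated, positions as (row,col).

Step 1: p0:(2,4)->(1,4) | p1:(1,3)->(0,3) | p2:(0,1)->(0,2) | p3:(3,5)->(2,5) | p4:(3,0)->(2,0)
Step 2: p0:(1,4)->(0,4) | p1:(0,3)->(0,4) | p2:(0,2)->(0,3) | p3:(2,5)->(1,5) | p4:(2,0)->(1,0)
Step 3: p0:(0,4)->(0,5)->EXIT | p1:(0,4)->(0,5)->EXIT | p2:(0,3)->(0,4) | p3:(1,5)->(0,5)->EXIT | p4:(1,0)->(0,0)
Step 4: p0:escaped | p1:escaped | p2:(0,4)->(0,5)->EXIT | p3:escaped | p4:(0,0)->(0,1)
Step 5: p0:escaped | p1:escaped | p2:escaped | p3:escaped | p4:(0,1)->(0,2)
Step 6: p0:escaped | p1:escaped | p2:escaped | p3:escaped | p4:(0,2)->(0,3)

ESCAPED ESCAPED ESCAPED ESCAPED (0,3)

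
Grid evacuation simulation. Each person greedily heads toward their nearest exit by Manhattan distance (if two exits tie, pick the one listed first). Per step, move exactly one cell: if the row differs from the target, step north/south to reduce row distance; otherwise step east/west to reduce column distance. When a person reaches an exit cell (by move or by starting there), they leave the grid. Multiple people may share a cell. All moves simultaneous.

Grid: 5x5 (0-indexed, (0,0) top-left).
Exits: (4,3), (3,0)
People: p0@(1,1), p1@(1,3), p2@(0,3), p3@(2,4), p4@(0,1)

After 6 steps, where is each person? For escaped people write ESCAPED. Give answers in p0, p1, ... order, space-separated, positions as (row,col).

Step 1: p0:(1,1)->(2,1) | p1:(1,3)->(2,3) | p2:(0,3)->(1,3) | p3:(2,4)->(3,4) | p4:(0,1)->(1,1)
Step 2: p0:(2,1)->(3,1) | p1:(2,3)->(3,3) | p2:(1,3)->(2,3) | p3:(3,4)->(4,4) | p4:(1,1)->(2,1)
Step 3: p0:(3,1)->(3,0)->EXIT | p1:(3,3)->(4,3)->EXIT | p2:(2,3)->(3,3) | p3:(4,4)->(4,3)->EXIT | p4:(2,1)->(3,1)
Step 4: p0:escaped | p1:escaped | p2:(3,3)->(4,3)->EXIT | p3:escaped | p4:(3,1)->(3,0)->EXIT

ESCAPED ESCAPED ESCAPED ESCAPED ESCAPED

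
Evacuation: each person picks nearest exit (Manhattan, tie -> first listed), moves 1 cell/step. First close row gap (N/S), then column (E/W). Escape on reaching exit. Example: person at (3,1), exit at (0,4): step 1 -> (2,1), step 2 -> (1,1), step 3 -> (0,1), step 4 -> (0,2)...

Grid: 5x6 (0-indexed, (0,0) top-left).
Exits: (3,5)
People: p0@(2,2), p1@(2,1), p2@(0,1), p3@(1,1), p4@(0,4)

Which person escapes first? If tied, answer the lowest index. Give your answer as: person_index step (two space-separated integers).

Step 1: p0:(2,2)->(3,2) | p1:(2,1)->(3,1) | p2:(0,1)->(1,1) | p3:(1,1)->(2,1) | p4:(0,4)->(1,4)
Step 2: p0:(3,2)->(3,3) | p1:(3,1)->(3,2) | p2:(1,1)->(2,1) | p3:(2,1)->(3,1) | p4:(1,4)->(2,4)
Step 3: p0:(3,3)->(3,4) | p1:(3,2)->(3,3) | p2:(2,1)->(3,1) | p3:(3,1)->(3,2) | p4:(2,4)->(3,4)
Step 4: p0:(3,4)->(3,5)->EXIT | p1:(3,3)->(3,4) | p2:(3,1)->(3,2) | p3:(3,2)->(3,3) | p4:(3,4)->(3,5)->EXIT
Step 5: p0:escaped | p1:(3,4)->(3,5)->EXIT | p2:(3,2)->(3,3) | p3:(3,3)->(3,4) | p4:escaped
Step 6: p0:escaped | p1:escaped | p2:(3,3)->(3,4) | p3:(3,4)->(3,5)->EXIT | p4:escaped
Step 7: p0:escaped | p1:escaped | p2:(3,4)->(3,5)->EXIT | p3:escaped | p4:escaped
Exit steps: [4, 5, 7, 6, 4]
First to escape: p0 at step 4

Answer: 0 4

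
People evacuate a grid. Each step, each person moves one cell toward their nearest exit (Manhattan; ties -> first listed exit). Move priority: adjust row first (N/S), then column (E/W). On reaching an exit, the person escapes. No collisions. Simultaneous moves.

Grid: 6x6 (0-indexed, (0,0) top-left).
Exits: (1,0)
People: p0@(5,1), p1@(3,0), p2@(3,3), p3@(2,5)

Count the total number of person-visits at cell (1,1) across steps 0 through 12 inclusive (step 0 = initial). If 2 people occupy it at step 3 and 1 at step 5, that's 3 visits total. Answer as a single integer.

Step 0: p0@(5,1) p1@(3,0) p2@(3,3) p3@(2,5) -> at (1,1): 0 [-], cum=0
Step 1: p0@(4,1) p1@(2,0) p2@(2,3) p3@(1,5) -> at (1,1): 0 [-], cum=0
Step 2: p0@(3,1) p1@ESC p2@(1,3) p3@(1,4) -> at (1,1): 0 [-], cum=0
Step 3: p0@(2,1) p1@ESC p2@(1,2) p3@(1,3) -> at (1,1): 0 [-], cum=0
Step 4: p0@(1,1) p1@ESC p2@(1,1) p3@(1,2) -> at (1,1): 2 [p0,p2], cum=2
Step 5: p0@ESC p1@ESC p2@ESC p3@(1,1) -> at (1,1): 1 [p3], cum=3
Step 6: p0@ESC p1@ESC p2@ESC p3@ESC -> at (1,1): 0 [-], cum=3
Total visits = 3

Answer: 3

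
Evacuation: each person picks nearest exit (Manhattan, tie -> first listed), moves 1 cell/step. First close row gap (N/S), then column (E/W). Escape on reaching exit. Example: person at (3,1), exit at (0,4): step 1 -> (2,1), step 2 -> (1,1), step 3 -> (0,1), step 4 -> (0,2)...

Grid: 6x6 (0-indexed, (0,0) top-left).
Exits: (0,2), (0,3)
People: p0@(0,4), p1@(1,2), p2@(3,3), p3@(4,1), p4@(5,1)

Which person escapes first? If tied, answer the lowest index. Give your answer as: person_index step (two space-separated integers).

Answer: 0 1

Derivation:
Step 1: p0:(0,4)->(0,3)->EXIT | p1:(1,2)->(0,2)->EXIT | p2:(3,3)->(2,3) | p3:(4,1)->(3,1) | p4:(5,1)->(4,1)
Step 2: p0:escaped | p1:escaped | p2:(2,3)->(1,3) | p3:(3,1)->(2,1) | p4:(4,1)->(3,1)
Step 3: p0:escaped | p1:escaped | p2:(1,3)->(0,3)->EXIT | p3:(2,1)->(1,1) | p4:(3,1)->(2,1)
Step 4: p0:escaped | p1:escaped | p2:escaped | p3:(1,1)->(0,1) | p4:(2,1)->(1,1)
Step 5: p0:escaped | p1:escaped | p2:escaped | p3:(0,1)->(0,2)->EXIT | p4:(1,1)->(0,1)
Step 6: p0:escaped | p1:escaped | p2:escaped | p3:escaped | p4:(0,1)->(0,2)->EXIT
Exit steps: [1, 1, 3, 5, 6]
First to escape: p0 at step 1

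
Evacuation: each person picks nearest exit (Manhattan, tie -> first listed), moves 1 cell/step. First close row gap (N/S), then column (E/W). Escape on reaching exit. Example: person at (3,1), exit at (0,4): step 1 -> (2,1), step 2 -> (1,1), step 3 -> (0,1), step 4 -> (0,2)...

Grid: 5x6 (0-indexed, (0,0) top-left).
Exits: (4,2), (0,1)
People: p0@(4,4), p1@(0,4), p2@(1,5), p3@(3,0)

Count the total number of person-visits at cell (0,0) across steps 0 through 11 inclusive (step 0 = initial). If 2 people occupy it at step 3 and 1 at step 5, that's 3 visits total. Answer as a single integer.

Step 0: p0@(4,4) p1@(0,4) p2@(1,5) p3@(3,0) -> at (0,0): 0 [-], cum=0
Step 1: p0@(4,3) p1@(0,3) p2@(0,5) p3@(4,0) -> at (0,0): 0 [-], cum=0
Step 2: p0@ESC p1@(0,2) p2@(0,4) p3@(4,1) -> at (0,0): 0 [-], cum=0
Step 3: p0@ESC p1@ESC p2@(0,3) p3@ESC -> at (0,0): 0 [-], cum=0
Step 4: p0@ESC p1@ESC p2@(0,2) p3@ESC -> at (0,0): 0 [-], cum=0
Step 5: p0@ESC p1@ESC p2@ESC p3@ESC -> at (0,0): 0 [-], cum=0
Total visits = 0

Answer: 0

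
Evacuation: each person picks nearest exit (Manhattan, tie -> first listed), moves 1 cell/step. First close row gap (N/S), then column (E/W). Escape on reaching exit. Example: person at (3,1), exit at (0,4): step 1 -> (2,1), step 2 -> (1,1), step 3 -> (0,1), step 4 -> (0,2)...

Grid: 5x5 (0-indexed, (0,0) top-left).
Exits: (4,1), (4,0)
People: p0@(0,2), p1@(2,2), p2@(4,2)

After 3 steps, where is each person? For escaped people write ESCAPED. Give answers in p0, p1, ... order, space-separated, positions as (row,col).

Step 1: p0:(0,2)->(1,2) | p1:(2,2)->(3,2) | p2:(4,2)->(4,1)->EXIT
Step 2: p0:(1,2)->(2,2) | p1:(3,2)->(4,2) | p2:escaped
Step 3: p0:(2,2)->(3,2) | p1:(4,2)->(4,1)->EXIT | p2:escaped

(3,2) ESCAPED ESCAPED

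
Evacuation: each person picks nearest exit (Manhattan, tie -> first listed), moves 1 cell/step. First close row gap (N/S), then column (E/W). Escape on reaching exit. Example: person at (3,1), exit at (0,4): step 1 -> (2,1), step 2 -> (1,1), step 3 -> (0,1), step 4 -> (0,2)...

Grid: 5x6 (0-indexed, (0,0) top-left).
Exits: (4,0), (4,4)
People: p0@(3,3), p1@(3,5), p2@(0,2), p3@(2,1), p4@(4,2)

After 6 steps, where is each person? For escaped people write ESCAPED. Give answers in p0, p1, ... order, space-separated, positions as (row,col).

Step 1: p0:(3,3)->(4,3) | p1:(3,5)->(4,5) | p2:(0,2)->(1,2) | p3:(2,1)->(3,1) | p4:(4,2)->(4,1)
Step 2: p0:(4,3)->(4,4)->EXIT | p1:(4,5)->(4,4)->EXIT | p2:(1,2)->(2,2) | p3:(3,1)->(4,1) | p4:(4,1)->(4,0)->EXIT
Step 3: p0:escaped | p1:escaped | p2:(2,2)->(3,2) | p3:(4,1)->(4,0)->EXIT | p4:escaped
Step 4: p0:escaped | p1:escaped | p2:(3,2)->(4,2) | p3:escaped | p4:escaped
Step 5: p0:escaped | p1:escaped | p2:(4,2)->(4,1) | p3:escaped | p4:escaped
Step 6: p0:escaped | p1:escaped | p2:(4,1)->(4,0)->EXIT | p3:escaped | p4:escaped

ESCAPED ESCAPED ESCAPED ESCAPED ESCAPED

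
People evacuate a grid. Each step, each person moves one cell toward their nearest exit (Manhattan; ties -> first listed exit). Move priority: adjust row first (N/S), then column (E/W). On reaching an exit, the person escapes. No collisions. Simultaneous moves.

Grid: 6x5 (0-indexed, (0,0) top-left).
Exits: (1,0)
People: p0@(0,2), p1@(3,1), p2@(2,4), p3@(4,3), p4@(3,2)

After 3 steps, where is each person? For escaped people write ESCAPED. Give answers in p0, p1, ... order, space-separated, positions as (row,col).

Step 1: p0:(0,2)->(1,2) | p1:(3,1)->(2,1) | p2:(2,4)->(1,4) | p3:(4,3)->(3,3) | p4:(3,2)->(2,2)
Step 2: p0:(1,2)->(1,1) | p1:(2,1)->(1,1) | p2:(1,4)->(1,3) | p3:(3,3)->(2,3) | p4:(2,2)->(1,2)
Step 3: p0:(1,1)->(1,0)->EXIT | p1:(1,1)->(1,0)->EXIT | p2:(1,3)->(1,2) | p3:(2,3)->(1,3) | p4:(1,2)->(1,1)

ESCAPED ESCAPED (1,2) (1,3) (1,1)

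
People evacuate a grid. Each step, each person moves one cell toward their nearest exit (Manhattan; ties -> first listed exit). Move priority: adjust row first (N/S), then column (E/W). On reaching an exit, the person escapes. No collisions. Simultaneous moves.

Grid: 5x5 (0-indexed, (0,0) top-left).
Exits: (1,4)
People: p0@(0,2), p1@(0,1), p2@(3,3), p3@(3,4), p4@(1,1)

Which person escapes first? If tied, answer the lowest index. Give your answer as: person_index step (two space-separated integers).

Step 1: p0:(0,2)->(1,2) | p1:(0,1)->(1,1) | p2:(3,3)->(2,3) | p3:(3,4)->(2,4) | p4:(1,1)->(1,2)
Step 2: p0:(1,2)->(1,3) | p1:(1,1)->(1,2) | p2:(2,3)->(1,3) | p3:(2,4)->(1,4)->EXIT | p4:(1,2)->(1,3)
Step 3: p0:(1,3)->(1,4)->EXIT | p1:(1,2)->(1,3) | p2:(1,3)->(1,4)->EXIT | p3:escaped | p4:(1,3)->(1,4)->EXIT
Step 4: p0:escaped | p1:(1,3)->(1,4)->EXIT | p2:escaped | p3:escaped | p4:escaped
Exit steps: [3, 4, 3, 2, 3]
First to escape: p3 at step 2

Answer: 3 2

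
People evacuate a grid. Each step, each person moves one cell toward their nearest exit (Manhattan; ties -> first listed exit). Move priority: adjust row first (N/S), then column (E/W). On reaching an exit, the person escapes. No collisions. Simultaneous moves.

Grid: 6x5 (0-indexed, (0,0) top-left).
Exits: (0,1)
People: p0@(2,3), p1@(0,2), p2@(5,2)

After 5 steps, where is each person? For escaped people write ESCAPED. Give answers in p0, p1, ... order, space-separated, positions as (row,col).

Step 1: p0:(2,3)->(1,3) | p1:(0,2)->(0,1)->EXIT | p2:(5,2)->(4,2)
Step 2: p0:(1,3)->(0,3) | p1:escaped | p2:(4,2)->(3,2)
Step 3: p0:(0,3)->(0,2) | p1:escaped | p2:(3,2)->(2,2)
Step 4: p0:(0,2)->(0,1)->EXIT | p1:escaped | p2:(2,2)->(1,2)
Step 5: p0:escaped | p1:escaped | p2:(1,2)->(0,2)

ESCAPED ESCAPED (0,2)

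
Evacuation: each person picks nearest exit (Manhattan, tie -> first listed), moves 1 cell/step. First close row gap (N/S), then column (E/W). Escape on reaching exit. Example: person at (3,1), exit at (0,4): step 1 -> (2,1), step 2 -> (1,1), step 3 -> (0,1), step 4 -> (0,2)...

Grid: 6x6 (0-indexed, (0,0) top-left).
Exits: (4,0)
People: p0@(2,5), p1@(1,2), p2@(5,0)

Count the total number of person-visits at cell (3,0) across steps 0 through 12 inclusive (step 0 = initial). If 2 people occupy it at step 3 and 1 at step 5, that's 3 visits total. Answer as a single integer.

Answer: 0

Derivation:
Step 0: p0@(2,5) p1@(1,2) p2@(5,0) -> at (3,0): 0 [-], cum=0
Step 1: p0@(3,5) p1@(2,2) p2@ESC -> at (3,0): 0 [-], cum=0
Step 2: p0@(4,5) p1@(3,2) p2@ESC -> at (3,0): 0 [-], cum=0
Step 3: p0@(4,4) p1@(4,2) p2@ESC -> at (3,0): 0 [-], cum=0
Step 4: p0@(4,3) p1@(4,1) p2@ESC -> at (3,0): 0 [-], cum=0
Step 5: p0@(4,2) p1@ESC p2@ESC -> at (3,0): 0 [-], cum=0
Step 6: p0@(4,1) p1@ESC p2@ESC -> at (3,0): 0 [-], cum=0
Step 7: p0@ESC p1@ESC p2@ESC -> at (3,0): 0 [-], cum=0
Total visits = 0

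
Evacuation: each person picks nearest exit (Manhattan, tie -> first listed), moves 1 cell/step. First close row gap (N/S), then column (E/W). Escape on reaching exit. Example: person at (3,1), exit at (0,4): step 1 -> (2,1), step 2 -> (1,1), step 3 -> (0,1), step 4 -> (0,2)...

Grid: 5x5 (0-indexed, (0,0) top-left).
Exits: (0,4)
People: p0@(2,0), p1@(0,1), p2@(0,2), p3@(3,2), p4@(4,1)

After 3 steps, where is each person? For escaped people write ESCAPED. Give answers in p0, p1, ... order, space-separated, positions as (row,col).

Step 1: p0:(2,0)->(1,0) | p1:(0,1)->(0,2) | p2:(0,2)->(0,3) | p3:(3,2)->(2,2) | p4:(4,1)->(3,1)
Step 2: p0:(1,0)->(0,0) | p1:(0,2)->(0,3) | p2:(0,3)->(0,4)->EXIT | p3:(2,2)->(1,2) | p4:(3,1)->(2,1)
Step 3: p0:(0,0)->(0,1) | p1:(0,3)->(0,4)->EXIT | p2:escaped | p3:(1,2)->(0,2) | p4:(2,1)->(1,1)

(0,1) ESCAPED ESCAPED (0,2) (1,1)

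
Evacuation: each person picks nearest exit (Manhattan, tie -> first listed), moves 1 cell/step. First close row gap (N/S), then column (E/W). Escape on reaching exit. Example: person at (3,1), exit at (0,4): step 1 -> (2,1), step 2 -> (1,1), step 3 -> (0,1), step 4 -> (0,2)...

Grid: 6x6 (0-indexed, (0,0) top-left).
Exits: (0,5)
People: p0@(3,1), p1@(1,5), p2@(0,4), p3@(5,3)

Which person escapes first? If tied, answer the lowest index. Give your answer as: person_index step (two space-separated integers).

Step 1: p0:(3,1)->(2,1) | p1:(1,5)->(0,5)->EXIT | p2:(0,4)->(0,5)->EXIT | p3:(5,3)->(4,3)
Step 2: p0:(2,1)->(1,1) | p1:escaped | p2:escaped | p3:(4,3)->(3,3)
Step 3: p0:(1,1)->(0,1) | p1:escaped | p2:escaped | p3:(3,3)->(2,3)
Step 4: p0:(0,1)->(0,2) | p1:escaped | p2:escaped | p3:(2,3)->(1,3)
Step 5: p0:(0,2)->(0,3) | p1:escaped | p2:escaped | p3:(1,3)->(0,3)
Step 6: p0:(0,3)->(0,4) | p1:escaped | p2:escaped | p3:(0,3)->(0,4)
Step 7: p0:(0,4)->(0,5)->EXIT | p1:escaped | p2:escaped | p3:(0,4)->(0,5)->EXIT
Exit steps: [7, 1, 1, 7]
First to escape: p1 at step 1

Answer: 1 1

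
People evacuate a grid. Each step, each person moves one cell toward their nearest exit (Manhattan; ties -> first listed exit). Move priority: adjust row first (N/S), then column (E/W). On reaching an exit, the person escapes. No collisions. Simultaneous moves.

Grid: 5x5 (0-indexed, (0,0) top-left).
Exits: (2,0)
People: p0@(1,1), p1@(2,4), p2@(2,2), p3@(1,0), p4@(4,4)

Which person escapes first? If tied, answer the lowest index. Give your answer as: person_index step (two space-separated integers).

Step 1: p0:(1,1)->(2,1) | p1:(2,4)->(2,3) | p2:(2,2)->(2,1) | p3:(1,0)->(2,0)->EXIT | p4:(4,4)->(3,4)
Step 2: p0:(2,1)->(2,0)->EXIT | p1:(2,3)->(2,2) | p2:(2,1)->(2,0)->EXIT | p3:escaped | p4:(3,4)->(2,4)
Step 3: p0:escaped | p1:(2,2)->(2,1) | p2:escaped | p3:escaped | p4:(2,4)->(2,3)
Step 4: p0:escaped | p1:(2,1)->(2,0)->EXIT | p2:escaped | p3:escaped | p4:(2,3)->(2,2)
Step 5: p0:escaped | p1:escaped | p2:escaped | p3:escaped | p4:(2,2)->(2,1)
Step 6: p0:escaped | p1:escaped | p2:escaped | p3:escaped | p4:(2,1)->(2,0)->EXIT
Exit steps: [2, 4, 2, 1, 6]
First to escape: p3 at step 1

Answer: 3 1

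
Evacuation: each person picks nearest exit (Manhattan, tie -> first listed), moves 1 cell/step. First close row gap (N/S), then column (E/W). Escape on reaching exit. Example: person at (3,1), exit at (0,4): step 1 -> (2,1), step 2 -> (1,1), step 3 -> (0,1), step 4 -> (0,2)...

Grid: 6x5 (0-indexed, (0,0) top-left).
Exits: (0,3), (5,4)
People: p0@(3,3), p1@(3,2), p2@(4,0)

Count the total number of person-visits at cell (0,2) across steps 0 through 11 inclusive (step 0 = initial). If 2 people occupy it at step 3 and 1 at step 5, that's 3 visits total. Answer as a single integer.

Answer: 1

Derivation:
Step 0: p0@(3,3) p1@(3,2) p2@(4,0) -> at (0,2): 0 [-], cum=0
Step 1: p0@(2,3) p1@(2,2) p2@(5,0) -> at (0,2): 0 [-], cum=0
Step 2: p0@(1,3) p1@(1,2) p2@(5,1) -> at (0,2): 0 [-], cum=0
Step 3: p0@ESC p1@(0,2) p2@(5,2) -> at (0,2): 1 [p1], cum=1
Step 4: p0@ESC p1@ESC p2@(5,3) -> at (0,2): 0 [-], cum=1
Step 5: p0@ESC p1@ESC p2@ESC -> at (0,2): 0 [-], cum=1
Total visits = 1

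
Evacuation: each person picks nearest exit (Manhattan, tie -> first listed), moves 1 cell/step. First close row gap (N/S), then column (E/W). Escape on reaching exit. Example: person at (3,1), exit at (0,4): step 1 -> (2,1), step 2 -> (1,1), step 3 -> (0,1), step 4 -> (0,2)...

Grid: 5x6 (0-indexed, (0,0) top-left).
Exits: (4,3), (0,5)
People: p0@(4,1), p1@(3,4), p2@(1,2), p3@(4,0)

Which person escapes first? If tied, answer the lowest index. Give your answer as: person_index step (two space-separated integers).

Step 1: p0:(4,1)->(4,2) | p1:(3,4)->(4,4) | p2:(1,2)->(2,2) | p3:(4,0)->(4,1)
Step 2: p0:(4,2)->(4,3)->EXIT | p1:(4,4)->(4,3)->EXIT | p2:(2,2)->(3,2) | p3:(4,1)->(4,2)
Step 3: p0:escaped | p1:escaped | p2:(3,2)->(4,2) | p3:(4,2)->(4,3)->EXIT
Step 4: p0:escaped | p1:escaped | p2:(4,2)->(4,3)->EXIT | p3:escaped
Exit steps: [2, 2, 4, 3]
First to escape: p0 at step 2

Answer: 0 2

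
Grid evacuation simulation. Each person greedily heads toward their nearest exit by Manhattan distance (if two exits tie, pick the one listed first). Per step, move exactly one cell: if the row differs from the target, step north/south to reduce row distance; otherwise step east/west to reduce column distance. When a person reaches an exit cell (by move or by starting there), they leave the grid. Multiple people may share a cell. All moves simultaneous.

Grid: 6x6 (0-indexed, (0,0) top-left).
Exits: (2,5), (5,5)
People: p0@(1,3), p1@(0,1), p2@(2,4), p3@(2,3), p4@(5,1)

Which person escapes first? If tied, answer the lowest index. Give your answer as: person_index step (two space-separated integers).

Answer: 2 1

Derivation:
Step 1: p0:(1,3)->(2,3) | p1:(0,1)->(1,1) | p2:(2,4)->(2,5)->EXIT | p3:(2,3)->(2,4) | p4:(5,1)->(5,2)
Step 2: p0:(2,3)->(2,4) | p1:(1,1)->(2,1) | p2:escaped | p3:(2,4)->(2,5)->EXIT | p4:(5,2)->(5,3)
Step 3: p0:(2,4)->(2,5)->EXIT | p1:(2,1)->(2,2) | p2:escaped | p3:escaped | p4:(5,3)->(5,4)
Step 4: p0:escaped | p1:(2,2)->(2,3) | p2:escaped | p3:escaped | p4:(5,4)->(5,5)->EXIT
Step 5: p0:escaped | p1:(2,3)->(2,4) | p2:escaped | p3:escaped | p4:escaped
Step 6: p0:escaped | p1:(2,4)->(2,5)->EXIT | p2:escaped | p3:escaped | p4:escaped
Exit steps: [3, 6, 1, 2, 4]
First to escape: p2 at step 1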